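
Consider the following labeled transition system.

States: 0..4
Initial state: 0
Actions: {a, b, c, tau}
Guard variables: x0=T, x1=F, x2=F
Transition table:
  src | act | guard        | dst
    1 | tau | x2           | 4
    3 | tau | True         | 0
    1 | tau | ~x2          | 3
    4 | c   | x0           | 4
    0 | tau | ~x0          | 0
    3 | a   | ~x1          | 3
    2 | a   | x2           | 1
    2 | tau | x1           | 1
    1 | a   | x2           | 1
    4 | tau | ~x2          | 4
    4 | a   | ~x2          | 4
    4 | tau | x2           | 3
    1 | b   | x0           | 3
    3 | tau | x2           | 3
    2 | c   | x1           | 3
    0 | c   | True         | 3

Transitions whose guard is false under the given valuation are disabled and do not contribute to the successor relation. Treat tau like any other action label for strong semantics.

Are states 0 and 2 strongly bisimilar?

Answer: NOT BISIMILAR

Working:
Compute ~ classes (split until stable):
  round 0: {{0,1,2,3,4}}
  round 1: {{0},{1},{2},{3},{4}}
5 equivalence class(es) (converged in 2)
[0]={0}  [2]={2}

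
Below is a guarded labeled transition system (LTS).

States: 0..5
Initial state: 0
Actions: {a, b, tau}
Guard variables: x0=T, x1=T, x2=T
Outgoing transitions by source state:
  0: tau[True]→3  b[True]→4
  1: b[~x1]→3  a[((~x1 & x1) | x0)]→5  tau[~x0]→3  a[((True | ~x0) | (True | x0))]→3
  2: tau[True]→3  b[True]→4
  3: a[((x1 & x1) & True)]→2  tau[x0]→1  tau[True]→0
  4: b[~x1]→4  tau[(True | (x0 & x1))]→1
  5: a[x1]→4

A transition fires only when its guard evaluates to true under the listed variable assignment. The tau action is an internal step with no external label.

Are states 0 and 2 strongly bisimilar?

Answer: BISIMILAR

Working:
Bisimulation quotient by refinement:
  P[0] = {{0,1,2,3,4,5}}
  P[1] = {{0,2},{1,5},{3},{4}}
  P[2] = {{0,2},{1},{3},{4},{5}}
stable after 3 split(s): 5 block(s)
0∈{0,2}, 2∈{0,2}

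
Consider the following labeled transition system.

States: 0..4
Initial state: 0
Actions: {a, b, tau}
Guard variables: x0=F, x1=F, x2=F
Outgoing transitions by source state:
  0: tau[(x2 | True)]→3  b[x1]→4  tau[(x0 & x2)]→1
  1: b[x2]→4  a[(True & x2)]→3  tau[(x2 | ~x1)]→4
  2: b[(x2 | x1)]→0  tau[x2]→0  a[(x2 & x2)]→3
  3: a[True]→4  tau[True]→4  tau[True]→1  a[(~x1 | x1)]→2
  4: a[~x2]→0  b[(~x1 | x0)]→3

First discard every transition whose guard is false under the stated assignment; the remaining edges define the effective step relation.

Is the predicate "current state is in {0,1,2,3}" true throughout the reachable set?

Safe = {0,1,2,3}
R = {0,1,2,3,4}
  0: ✓
  1: ✓
  2: ✓
  3: ✓
  4: VIOLATES
witness against invariant: tau·a → 4

Answer: INVARIANT VIOLATED at state 4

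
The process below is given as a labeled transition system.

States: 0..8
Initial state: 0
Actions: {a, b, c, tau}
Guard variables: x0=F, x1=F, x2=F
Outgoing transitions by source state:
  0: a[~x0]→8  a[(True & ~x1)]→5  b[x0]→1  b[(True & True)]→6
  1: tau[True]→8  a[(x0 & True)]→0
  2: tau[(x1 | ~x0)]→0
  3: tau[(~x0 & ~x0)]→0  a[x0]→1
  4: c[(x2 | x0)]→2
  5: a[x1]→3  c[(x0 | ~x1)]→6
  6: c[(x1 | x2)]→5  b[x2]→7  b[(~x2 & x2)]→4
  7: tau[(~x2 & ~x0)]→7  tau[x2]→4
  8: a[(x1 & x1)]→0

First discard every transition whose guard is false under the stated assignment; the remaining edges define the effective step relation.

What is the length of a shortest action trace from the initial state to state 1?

Breadth-first toward 1:
  depth 0: {0}
  depth 1: {5,6,8}
1 never appears.

Answer: UNREACHABLE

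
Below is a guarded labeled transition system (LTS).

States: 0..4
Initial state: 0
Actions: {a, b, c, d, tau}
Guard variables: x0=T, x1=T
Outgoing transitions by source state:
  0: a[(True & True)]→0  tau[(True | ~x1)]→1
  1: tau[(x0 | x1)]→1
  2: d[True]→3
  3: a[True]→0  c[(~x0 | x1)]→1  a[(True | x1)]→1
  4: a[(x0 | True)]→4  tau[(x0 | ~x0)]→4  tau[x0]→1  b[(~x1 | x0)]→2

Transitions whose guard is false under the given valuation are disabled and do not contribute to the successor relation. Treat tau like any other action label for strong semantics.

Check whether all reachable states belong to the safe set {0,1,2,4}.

Allowed set {0,1,2,4}
Reachable = {0,1}
  0: safe
  1: safe

Answer: INVARIANT HOLDS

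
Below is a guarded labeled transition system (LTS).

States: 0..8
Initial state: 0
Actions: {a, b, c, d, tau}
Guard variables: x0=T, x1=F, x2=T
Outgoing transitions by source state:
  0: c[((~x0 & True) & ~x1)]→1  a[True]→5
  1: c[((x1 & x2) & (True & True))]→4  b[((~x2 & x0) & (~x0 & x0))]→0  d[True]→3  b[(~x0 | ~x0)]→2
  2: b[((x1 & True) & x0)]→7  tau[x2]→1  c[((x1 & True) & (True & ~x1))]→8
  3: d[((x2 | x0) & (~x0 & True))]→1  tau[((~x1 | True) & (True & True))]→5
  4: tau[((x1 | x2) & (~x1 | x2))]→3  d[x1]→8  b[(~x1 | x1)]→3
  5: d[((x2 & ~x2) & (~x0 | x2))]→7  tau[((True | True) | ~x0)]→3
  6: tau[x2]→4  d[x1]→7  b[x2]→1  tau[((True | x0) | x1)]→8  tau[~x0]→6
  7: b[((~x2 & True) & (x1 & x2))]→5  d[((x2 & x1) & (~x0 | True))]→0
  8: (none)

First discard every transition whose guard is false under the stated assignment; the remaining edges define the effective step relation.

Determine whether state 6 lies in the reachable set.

Answer: UNREACHABLE

Analysis:
Guard filter leaves 10 enabled edge(s).
depth 0: {0}
depth 1: {5}  now seen {0,5}
depth 2: {3}  now seen {0,3,5}
R = {0,3,5}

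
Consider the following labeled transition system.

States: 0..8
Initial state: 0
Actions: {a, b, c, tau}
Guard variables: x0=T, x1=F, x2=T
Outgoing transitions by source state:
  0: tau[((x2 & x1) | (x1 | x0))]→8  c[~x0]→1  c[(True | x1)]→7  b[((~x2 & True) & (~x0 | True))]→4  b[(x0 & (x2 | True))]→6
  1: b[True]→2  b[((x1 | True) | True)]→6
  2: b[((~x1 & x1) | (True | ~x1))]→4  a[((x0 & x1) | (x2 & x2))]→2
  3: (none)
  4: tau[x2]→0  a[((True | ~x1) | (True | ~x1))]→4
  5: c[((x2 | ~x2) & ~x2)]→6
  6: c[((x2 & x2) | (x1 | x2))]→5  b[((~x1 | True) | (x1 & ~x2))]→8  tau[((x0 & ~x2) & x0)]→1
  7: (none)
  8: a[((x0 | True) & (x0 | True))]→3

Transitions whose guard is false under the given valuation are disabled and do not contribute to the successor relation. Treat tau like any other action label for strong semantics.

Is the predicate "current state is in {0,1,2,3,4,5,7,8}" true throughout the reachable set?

Inv-set: {0,1,2,3,4,5,7,8}
Reach set: {0,3,5,6,7,8}
  0: ✓
  3: ✓
  5: ✓
  6: VIOLATES
  7: ✓
  8: ✓
witness against invariant: b → 6

Answer: INVARIANT VIOLATED at state 6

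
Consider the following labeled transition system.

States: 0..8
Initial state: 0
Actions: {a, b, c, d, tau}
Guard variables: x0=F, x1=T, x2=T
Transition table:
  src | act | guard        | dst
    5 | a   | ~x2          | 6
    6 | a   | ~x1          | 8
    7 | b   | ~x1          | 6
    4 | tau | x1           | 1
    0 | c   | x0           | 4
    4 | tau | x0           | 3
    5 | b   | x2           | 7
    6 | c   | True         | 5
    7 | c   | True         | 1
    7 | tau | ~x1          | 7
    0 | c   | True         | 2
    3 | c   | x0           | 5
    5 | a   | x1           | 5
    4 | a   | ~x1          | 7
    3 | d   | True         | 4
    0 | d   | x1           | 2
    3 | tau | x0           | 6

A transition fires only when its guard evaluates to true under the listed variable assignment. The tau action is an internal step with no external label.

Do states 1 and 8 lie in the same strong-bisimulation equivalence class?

Refine partition for ~:
  π0 = {{0,1,2,3,4,5,6,7,8}}
  π1 = {{0},{1,2,8},{3},{4},{5},{6,7}}
  π2 = {{0},{1,2,8},{3},{4},{5},{6},{7}}
7 equivalence class(es) (converged in 3)
1∈{1,2,8}, 8∈{1,2,8}

Answer: BISIMILAR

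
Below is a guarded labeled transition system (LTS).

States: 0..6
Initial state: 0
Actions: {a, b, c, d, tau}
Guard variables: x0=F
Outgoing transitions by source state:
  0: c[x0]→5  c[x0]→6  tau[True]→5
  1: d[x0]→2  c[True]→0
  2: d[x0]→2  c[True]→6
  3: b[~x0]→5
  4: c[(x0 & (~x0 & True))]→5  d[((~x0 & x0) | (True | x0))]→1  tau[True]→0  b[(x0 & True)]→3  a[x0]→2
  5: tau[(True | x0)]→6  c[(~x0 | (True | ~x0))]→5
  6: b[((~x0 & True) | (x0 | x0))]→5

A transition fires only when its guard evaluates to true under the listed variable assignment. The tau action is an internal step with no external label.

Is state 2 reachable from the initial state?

Guard filter leaves 9 enabled edge(s).
L0 = {0}
L1 = {5}  cumulative {0,5}
L2 = {6}  cumulative {0,5,6}
Reachable = {0,5,6}

Answer: UNREACHABLE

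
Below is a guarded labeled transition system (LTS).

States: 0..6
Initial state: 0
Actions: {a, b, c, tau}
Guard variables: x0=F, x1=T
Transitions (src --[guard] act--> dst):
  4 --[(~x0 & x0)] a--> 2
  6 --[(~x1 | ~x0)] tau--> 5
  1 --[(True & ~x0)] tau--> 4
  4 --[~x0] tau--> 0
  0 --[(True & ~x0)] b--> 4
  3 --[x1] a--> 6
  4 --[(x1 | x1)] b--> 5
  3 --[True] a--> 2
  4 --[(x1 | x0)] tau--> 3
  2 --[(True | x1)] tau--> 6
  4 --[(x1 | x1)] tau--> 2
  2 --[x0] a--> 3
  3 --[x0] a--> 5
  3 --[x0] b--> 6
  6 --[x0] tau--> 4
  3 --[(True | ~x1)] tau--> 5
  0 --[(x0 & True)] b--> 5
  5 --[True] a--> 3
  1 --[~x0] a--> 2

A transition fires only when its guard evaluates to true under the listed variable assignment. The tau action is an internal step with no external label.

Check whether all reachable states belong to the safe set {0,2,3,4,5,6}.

Answer: INVARIANT HOLDS

Working:
Safe = {0,2,3,4,5,6}
Reach set: {0,2,3,4,5,6}
  0: ok
  2: ok
  3: ok
  4: ok
  5: ok
  6: ok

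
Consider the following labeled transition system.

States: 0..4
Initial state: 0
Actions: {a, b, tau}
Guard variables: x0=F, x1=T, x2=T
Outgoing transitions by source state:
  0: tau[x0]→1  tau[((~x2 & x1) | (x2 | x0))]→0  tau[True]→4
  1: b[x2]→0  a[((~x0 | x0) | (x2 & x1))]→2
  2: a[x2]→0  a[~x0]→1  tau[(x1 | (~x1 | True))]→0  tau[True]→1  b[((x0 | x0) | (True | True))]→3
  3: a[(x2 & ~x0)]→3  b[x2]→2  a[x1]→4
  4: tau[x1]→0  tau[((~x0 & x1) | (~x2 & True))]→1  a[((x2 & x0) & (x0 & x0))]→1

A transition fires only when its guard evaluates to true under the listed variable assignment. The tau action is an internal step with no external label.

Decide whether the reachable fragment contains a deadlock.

Reach set: {0,1,2,3,4}
  0: tau→0  tau→4  [2 out]
  1: a→2  b→0  [2 out]
  2: a→0  a→1  b→3  tau→0  tau→1  [5 out]
  3: a→3  a→4  b→2  [3 out]
  4: tau→0  tau→1  [2 out]

Answer: DEADLOCK-FREE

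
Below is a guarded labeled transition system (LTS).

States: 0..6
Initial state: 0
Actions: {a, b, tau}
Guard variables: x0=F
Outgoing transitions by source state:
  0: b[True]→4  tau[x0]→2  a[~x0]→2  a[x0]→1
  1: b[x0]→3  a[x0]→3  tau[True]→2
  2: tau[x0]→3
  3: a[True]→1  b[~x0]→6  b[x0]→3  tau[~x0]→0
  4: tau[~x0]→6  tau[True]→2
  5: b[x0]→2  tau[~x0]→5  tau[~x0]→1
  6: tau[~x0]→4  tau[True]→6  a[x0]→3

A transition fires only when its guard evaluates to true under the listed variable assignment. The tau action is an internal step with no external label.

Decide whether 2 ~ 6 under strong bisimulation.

Refine partition for ~:
  π0 = {{0,1,2,3,4,5,6}}
  π1 = {{0},{1,4,5,6},{2},{3}}
  π2 = {{0},{1},{2},{3},{4},{5,6}}
  π3 = {{0},{1},{2},{3},{4},{5},{6}}
7 equivalence class(es) (converged in 4)
[2]={2}  [6]={6}

Answer: NOT BISIMILAR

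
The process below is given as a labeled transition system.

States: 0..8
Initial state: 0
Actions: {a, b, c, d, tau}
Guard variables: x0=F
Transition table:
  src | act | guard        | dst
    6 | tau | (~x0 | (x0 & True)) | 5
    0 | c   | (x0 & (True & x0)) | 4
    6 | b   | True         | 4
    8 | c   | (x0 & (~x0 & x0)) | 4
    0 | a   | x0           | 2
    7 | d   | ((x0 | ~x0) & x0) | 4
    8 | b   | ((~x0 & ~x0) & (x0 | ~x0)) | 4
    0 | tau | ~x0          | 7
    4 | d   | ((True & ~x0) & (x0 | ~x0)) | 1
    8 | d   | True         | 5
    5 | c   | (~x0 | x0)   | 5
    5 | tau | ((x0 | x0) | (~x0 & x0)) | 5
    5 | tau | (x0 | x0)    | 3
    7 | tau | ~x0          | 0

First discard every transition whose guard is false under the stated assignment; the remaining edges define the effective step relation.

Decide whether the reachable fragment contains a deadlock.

R = {0,7}
  0: tau→7  [1 out]
  7: tau→0  [1 out]

Answer: DEADLOCK-FREE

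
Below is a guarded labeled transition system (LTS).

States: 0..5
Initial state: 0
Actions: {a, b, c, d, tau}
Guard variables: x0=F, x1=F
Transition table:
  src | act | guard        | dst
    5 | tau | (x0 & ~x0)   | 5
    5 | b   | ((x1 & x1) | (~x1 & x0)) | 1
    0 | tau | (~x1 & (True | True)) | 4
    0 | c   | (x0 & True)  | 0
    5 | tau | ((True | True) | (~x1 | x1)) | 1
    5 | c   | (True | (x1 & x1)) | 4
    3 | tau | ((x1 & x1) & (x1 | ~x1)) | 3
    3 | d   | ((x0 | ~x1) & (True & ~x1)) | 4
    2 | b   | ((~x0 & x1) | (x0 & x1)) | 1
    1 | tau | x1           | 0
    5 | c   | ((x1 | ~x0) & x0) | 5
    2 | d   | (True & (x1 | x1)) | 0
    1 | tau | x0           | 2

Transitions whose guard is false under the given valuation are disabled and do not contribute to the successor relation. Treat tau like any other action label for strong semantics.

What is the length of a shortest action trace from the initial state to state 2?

Answer: UNREACHABLE

Trace:
BFS to 2:
  Layer 0: {0}
  Layer 1: {4}
2 never appears.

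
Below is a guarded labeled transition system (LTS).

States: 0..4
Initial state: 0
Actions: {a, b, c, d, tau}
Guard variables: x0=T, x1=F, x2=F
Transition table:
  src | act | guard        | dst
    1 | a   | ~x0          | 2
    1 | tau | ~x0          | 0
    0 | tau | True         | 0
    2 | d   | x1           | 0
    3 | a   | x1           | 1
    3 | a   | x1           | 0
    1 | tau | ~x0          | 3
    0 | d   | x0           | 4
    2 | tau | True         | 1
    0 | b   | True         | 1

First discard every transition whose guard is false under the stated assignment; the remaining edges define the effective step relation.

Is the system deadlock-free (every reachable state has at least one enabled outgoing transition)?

Reach set: {0,1,4}
  0: b→1  d→4  tau→0  [3 exit(s)]
  1: ∅  [STUCK]
  4: ∅  [STUCK]
trace reaching 1: b

Answer: DEADLOCK at state 1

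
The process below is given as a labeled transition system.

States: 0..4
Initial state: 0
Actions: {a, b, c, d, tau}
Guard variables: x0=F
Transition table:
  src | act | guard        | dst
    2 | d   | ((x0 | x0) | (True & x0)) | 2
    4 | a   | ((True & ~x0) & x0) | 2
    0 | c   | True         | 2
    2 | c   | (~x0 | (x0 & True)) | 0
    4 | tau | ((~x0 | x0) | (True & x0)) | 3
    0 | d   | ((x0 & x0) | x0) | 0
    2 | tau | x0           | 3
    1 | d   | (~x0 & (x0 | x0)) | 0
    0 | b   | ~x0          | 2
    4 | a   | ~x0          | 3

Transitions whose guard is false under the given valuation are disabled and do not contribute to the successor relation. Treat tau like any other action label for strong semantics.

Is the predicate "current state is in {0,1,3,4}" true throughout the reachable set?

Safe = {0,1,3,4}
R = {0,2}
  0: ✓
  2: ✗ unsafe
witness against invariant: c → 2

Answer: INVARIANT VIOLATED at state 2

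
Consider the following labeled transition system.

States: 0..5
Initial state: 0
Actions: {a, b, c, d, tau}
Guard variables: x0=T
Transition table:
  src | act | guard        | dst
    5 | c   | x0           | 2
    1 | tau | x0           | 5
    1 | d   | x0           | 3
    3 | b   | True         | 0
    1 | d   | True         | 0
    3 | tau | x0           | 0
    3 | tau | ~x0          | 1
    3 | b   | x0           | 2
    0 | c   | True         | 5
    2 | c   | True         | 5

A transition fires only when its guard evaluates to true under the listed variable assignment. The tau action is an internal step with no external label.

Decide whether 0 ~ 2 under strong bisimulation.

Answer: BISIMILAR

Analysis:
Compute ~ classes (split until stable):
  π0 = {{0,1,2,3,4,5}}
  π1 = {{0,2,5},{1},{3},{4}}
4 equivalence class(es) (converged in 2)
[0]={0,2,5}  [2]={0,2,5}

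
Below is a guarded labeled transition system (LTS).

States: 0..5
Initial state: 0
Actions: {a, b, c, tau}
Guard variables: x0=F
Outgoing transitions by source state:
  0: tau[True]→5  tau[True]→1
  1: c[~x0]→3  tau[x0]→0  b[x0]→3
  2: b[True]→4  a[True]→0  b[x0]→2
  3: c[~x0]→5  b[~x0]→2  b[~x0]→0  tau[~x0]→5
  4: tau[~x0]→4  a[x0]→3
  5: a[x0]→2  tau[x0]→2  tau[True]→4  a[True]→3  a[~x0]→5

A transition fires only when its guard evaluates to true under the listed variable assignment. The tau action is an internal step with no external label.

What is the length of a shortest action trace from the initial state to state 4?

Answer: 2

Analysis:
BFS to 4:
  Layer 0: {0}
  Layer 1: {1,5}
  Layer 2: {3,4}
depth(4)=2, e.g. tau·tau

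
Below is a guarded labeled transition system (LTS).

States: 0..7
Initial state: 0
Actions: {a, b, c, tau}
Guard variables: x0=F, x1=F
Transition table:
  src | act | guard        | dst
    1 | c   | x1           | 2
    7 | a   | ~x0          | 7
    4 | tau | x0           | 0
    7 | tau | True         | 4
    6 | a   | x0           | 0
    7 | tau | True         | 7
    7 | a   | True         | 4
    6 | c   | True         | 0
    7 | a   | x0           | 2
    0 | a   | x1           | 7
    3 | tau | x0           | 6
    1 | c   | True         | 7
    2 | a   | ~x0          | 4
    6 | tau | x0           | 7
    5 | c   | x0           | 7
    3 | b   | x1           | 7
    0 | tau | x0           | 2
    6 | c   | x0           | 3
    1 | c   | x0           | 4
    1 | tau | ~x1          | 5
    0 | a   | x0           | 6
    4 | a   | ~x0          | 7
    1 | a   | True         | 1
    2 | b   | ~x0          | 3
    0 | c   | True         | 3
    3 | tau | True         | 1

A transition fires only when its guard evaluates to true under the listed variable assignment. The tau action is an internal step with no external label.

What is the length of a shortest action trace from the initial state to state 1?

Breadth-first toward 1:
  Layer 0: {0}
  Layer 1: {3}
  Layer 2: {1}
first hit 1 at d=2 via c·tau

Answer: 2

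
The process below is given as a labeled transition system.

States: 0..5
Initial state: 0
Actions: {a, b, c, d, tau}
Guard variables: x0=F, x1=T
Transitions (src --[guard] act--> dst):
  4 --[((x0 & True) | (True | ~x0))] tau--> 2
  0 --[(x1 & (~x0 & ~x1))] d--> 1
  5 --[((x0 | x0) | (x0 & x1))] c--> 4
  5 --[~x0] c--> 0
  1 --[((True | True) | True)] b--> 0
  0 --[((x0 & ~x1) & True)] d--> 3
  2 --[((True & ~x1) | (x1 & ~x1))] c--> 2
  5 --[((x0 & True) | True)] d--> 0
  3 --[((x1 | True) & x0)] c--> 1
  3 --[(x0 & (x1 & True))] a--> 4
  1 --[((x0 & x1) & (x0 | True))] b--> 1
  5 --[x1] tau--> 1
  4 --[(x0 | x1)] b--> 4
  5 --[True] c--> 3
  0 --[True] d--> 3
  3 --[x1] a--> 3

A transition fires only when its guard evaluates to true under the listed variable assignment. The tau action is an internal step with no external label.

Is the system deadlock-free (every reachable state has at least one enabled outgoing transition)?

Answer: DEADLOCK-FREE

Working:
Reach set: {0,3}
  0: d→3  [1 out]
  3: a→3  [1 out]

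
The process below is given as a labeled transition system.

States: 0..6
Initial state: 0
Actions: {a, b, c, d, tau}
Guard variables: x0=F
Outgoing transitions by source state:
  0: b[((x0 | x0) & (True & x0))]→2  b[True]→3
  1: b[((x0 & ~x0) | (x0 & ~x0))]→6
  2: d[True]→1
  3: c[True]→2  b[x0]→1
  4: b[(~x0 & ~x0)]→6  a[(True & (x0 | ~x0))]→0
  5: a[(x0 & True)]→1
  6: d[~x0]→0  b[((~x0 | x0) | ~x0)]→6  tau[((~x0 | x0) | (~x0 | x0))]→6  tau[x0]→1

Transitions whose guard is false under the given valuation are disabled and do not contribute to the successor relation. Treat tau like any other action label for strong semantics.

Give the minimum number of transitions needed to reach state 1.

Answer: 3

Working:
Layered search for 1:
  Layer 0: {0}
  Layer 1: {3}
  Layer 2: {2}
  Layer 3: {1}
1 enters at depth 3; path b·c·d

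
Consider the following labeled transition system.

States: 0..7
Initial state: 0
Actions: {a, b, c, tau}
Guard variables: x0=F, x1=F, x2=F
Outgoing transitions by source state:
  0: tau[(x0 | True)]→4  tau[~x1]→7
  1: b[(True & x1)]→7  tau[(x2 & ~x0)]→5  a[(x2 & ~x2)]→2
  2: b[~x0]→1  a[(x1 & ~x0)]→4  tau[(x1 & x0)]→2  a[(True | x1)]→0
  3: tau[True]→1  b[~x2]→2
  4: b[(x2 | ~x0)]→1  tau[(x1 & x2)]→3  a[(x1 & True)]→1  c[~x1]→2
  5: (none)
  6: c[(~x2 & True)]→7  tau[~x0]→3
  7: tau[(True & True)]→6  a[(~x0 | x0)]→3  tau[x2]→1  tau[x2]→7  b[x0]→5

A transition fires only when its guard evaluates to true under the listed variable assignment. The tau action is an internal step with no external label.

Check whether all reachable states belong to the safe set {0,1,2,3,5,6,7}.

Inv-set: {0,1,2,3,5,6,7}
R = {0,1,2,3,4,6,7}
  0: ✓
  1: ✓
  2: ✓
  3: ✓
  4: outside
  6: ✓
  7: ✓
counterexample path to 4: tau

Answer: INVARIANT VIOLATED at state 4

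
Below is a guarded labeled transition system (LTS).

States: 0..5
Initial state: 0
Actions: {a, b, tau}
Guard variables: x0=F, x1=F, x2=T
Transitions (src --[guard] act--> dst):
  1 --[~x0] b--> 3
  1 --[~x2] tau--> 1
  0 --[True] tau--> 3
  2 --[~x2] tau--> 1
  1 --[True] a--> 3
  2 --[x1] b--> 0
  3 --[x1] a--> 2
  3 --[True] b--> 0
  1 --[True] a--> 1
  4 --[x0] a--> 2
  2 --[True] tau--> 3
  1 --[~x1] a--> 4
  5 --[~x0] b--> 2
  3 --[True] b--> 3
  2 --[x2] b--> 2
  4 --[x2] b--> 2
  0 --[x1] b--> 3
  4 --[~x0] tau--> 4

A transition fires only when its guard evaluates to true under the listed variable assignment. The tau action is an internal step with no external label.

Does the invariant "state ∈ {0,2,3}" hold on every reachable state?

Answer: INVARIANT HOLDS

Working:
Inv-set: {0,2,3}
R = {0,3}
  0: ✓
  3: ✓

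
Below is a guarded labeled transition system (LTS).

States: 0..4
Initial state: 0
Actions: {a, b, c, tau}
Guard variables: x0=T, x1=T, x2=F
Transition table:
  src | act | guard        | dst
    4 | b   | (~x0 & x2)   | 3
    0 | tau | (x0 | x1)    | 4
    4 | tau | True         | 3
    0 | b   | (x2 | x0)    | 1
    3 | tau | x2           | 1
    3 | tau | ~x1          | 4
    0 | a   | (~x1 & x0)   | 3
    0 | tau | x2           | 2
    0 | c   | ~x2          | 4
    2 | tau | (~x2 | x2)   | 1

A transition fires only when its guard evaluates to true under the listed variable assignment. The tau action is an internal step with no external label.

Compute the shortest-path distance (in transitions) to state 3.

Layered search for 3:
  depth 0: {0}
  depth 1: {1,4}
  depth 2: {3}
3 enters at depth 2; path c·tau

Answer: 2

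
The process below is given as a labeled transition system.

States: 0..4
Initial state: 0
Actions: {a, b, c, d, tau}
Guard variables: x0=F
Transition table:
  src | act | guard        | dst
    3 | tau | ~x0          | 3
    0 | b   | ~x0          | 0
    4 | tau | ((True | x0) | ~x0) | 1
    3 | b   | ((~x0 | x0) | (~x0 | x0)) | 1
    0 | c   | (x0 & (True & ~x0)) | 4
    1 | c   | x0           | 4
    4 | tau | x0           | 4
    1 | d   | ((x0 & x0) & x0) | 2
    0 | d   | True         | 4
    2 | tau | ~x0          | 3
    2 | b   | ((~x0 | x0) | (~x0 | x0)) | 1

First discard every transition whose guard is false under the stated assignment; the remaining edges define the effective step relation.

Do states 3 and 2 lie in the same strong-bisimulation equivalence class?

Compute ~ classes (split until stable):
  round 0: {{0,1,2,3,4}}
  round 1: {{0},{1},{2,3},{4}}
4 equivalence class(es) (converged in 2)
[3]={2,3}  [2]={2,3}

Answer: BISIMILAR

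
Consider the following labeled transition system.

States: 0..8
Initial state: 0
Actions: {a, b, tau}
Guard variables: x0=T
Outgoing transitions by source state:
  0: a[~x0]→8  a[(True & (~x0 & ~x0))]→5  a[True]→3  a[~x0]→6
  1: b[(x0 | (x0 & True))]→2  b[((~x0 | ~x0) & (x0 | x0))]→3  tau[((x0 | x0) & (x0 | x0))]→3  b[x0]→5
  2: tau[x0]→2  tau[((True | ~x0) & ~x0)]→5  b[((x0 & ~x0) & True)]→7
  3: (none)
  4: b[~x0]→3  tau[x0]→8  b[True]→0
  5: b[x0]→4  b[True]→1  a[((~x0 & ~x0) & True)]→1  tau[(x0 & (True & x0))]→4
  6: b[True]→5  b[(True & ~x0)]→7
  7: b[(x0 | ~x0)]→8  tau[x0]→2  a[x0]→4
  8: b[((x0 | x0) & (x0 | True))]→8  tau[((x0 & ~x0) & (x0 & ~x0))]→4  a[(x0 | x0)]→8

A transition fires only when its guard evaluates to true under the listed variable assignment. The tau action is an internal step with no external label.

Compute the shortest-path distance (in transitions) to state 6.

Answer: UNREACHABLE

Working:
Breadth-first toward 6:
  depth 0: {0}
  depth 1: {3}
6 never appears.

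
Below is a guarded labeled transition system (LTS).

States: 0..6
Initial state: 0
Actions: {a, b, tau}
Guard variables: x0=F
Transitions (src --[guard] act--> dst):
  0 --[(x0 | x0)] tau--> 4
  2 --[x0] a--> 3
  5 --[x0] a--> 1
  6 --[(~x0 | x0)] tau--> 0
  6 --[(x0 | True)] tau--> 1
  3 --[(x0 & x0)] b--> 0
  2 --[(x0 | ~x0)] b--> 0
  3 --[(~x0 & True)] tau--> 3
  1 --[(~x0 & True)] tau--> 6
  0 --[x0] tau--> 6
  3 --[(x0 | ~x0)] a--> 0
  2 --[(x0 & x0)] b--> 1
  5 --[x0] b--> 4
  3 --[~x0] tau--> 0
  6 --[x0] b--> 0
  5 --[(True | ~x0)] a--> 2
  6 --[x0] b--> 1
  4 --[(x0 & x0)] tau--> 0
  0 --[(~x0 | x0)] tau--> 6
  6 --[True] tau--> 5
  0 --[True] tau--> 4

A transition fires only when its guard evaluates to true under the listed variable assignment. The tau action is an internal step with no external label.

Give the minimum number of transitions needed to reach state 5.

Answer: 2

Analysis:
Layered search for 5:
  L0 = {0}
  L1 = {4,6}
  L2 = {1,5}
5 enters at depth 2; path tau·tau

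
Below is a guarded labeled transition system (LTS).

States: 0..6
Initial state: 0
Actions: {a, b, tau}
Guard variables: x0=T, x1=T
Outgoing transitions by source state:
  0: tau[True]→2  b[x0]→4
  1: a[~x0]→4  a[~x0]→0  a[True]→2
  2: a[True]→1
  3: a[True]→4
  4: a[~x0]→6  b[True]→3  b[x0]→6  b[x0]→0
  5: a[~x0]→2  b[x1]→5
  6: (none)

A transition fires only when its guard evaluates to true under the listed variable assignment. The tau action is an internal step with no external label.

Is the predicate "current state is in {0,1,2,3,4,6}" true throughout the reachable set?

Answer: INVARIANT HOLDS

Working:
Inv-set: {0,1,2,3,4,6}
R = {0,1,2,3,4,6}
  0: ok
  1: ok
  2: ok
  3: ok
  4: ok
  6: ok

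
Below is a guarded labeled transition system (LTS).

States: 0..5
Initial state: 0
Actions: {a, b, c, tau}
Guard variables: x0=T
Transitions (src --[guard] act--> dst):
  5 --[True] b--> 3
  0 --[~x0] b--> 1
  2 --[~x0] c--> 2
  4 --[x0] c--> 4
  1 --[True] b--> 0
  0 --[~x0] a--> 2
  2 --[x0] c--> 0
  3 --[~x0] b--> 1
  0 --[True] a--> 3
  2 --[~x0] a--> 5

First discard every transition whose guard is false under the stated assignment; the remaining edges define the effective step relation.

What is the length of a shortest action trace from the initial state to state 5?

Breadth-first toward 5:
  L0 = {0}
  L1 = {3}
5 never appears.

Answer: UNREACHABLE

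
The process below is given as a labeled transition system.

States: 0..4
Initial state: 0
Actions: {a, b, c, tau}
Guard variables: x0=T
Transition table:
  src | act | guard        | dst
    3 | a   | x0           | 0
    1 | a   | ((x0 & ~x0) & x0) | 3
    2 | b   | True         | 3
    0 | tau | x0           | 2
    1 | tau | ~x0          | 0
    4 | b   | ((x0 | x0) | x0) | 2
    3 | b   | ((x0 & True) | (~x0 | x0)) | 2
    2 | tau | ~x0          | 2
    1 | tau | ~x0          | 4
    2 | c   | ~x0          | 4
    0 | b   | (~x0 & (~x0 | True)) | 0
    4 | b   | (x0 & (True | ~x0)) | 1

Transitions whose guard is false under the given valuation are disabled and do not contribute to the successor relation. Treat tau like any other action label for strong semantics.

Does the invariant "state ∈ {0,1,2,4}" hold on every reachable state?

Answer: INVARIANT VIOLATED at state 3

Analysis:
Allowed set {0,1,2,4}
Reachable = {0,2,3}
  0: safe
  2: safe
  3: ✗ unsafe
reach 3 via tau·b — violates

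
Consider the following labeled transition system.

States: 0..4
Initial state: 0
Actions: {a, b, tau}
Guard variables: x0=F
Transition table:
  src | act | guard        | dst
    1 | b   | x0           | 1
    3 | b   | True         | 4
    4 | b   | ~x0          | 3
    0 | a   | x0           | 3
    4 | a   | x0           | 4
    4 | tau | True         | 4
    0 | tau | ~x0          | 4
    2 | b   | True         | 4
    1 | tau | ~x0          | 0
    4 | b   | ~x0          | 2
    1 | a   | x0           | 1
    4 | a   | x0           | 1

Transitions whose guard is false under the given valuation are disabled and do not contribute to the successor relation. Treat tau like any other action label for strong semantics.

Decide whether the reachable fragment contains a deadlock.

Answer: DEADLOCK-FREE

Analysis:
Reachable = {0,2,3,4}
  0: tau→4  [1 out]
  2: b→4  [1 out]
  3: b→4  [1 out]
  4: b→2  b→3  tau→4  [3 out]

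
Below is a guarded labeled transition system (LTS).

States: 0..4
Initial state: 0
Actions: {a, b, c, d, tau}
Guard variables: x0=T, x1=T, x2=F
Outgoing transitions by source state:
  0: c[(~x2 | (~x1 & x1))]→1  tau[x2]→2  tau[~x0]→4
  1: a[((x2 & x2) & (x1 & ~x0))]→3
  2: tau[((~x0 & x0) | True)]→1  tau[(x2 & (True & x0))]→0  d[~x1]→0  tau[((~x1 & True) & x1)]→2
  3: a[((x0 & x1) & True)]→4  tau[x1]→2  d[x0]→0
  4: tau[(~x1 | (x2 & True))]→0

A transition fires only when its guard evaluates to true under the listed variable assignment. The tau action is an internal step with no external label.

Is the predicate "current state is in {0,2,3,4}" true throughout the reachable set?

Answer: INVARIANT VIOLATED at state 1

Trace:
Allowed set {0,2,3,4}
Reach set: {0,1}
  0: ✓
  1: ✗ unsafe
reach 1 via c — violates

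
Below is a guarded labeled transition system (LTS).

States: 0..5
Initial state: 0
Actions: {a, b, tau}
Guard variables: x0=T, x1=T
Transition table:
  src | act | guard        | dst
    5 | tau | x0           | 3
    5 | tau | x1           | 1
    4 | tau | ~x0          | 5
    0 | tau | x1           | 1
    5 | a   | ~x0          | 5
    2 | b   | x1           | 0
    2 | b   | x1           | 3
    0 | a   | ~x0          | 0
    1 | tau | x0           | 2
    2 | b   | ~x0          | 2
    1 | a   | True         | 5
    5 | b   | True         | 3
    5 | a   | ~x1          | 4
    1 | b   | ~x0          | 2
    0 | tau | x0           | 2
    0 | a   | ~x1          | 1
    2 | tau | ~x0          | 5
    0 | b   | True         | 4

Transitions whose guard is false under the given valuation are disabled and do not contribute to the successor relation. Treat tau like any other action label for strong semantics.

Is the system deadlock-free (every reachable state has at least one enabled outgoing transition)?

Answer: DEADLOCK at state 3

Analysis:
Reach set: {0,1,2,3,4,5}
  0: b→4  tau→1  tau→2  [3 exit(s)]
  1: a→5  tau→2  [2 exit(s)]
  2: b→0  b→3  [2 exit(s)]
  3: ∅  [deadlock]
  4: ∅  [deadlock]
  5: b→3  tau→1  tau→3  [3 exit(s)]
Path to 3: tau·b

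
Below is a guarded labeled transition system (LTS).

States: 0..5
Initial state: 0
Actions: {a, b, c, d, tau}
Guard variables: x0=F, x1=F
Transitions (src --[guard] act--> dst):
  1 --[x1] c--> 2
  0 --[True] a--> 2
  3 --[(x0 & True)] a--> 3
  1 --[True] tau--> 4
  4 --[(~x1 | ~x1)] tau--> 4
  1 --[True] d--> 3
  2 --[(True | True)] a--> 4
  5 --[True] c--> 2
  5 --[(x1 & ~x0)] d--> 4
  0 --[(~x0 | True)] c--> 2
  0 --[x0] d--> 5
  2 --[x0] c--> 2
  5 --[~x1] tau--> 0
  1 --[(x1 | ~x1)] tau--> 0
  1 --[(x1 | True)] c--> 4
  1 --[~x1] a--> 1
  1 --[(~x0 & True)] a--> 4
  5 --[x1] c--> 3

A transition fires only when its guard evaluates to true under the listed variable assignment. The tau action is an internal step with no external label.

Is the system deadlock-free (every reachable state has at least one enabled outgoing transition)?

R = {0,2,4}
  0: a→2  c→2  [2 exit(s)]
  2: a→4  [1 exit(s)]
  4: tau→4  [1 exit(s)]

Answer: DEADLOCK-FREE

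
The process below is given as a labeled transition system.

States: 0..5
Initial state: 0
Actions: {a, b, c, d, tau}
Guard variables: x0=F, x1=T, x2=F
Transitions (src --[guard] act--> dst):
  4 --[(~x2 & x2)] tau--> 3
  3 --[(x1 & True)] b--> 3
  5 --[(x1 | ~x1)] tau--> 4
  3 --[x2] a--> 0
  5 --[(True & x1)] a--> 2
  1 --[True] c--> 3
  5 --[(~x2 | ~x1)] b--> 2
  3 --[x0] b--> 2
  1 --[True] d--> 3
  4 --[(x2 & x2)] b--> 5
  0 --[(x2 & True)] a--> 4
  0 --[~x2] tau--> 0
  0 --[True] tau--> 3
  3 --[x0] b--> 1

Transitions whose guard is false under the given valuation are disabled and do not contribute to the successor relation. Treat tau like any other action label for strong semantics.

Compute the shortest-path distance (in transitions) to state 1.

BFS to 1:
  Layer 0: {0}
  Layer 1: {3}
1 never appears.

Answer: UNREACHABLE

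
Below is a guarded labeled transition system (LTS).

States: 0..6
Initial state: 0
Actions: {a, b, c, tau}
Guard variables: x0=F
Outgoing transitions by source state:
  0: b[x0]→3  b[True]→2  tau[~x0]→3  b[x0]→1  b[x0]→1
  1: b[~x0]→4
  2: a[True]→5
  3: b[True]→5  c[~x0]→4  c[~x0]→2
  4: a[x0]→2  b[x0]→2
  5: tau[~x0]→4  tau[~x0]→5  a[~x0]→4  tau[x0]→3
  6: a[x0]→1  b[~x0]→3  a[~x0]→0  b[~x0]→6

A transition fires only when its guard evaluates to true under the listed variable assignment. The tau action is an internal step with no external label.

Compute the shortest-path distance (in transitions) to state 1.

Answer: UNREACHABLE

Trace:
Breadth-first toward 1:
  Layer 0: {0}
  Layer 1: {2,3}
  Layer 2: {4,5}
1 never appears.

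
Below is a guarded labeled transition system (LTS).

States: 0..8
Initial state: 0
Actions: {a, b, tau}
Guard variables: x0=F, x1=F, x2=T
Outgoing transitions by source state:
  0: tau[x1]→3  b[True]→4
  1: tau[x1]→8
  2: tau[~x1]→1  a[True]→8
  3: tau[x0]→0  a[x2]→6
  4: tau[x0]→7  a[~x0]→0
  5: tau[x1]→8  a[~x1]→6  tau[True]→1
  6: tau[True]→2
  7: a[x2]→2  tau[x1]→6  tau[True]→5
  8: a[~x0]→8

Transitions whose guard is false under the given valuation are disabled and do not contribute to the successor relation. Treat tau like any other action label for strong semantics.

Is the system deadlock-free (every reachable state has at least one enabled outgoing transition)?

Answer: DEADLOCK-FREE

Working:
R = {0,4}
  0: b→4  [1 out]
  4: a→0  [1 out]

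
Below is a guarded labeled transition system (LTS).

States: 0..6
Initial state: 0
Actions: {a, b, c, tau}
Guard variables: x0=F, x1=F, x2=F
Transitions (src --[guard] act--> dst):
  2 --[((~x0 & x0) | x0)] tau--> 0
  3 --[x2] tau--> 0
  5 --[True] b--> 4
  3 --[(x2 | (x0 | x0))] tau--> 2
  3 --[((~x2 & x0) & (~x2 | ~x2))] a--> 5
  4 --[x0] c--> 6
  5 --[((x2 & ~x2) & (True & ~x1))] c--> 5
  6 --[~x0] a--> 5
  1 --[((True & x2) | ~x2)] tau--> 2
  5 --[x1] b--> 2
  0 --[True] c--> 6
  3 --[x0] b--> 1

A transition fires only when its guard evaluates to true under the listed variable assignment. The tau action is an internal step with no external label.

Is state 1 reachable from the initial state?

4 transition(s) survive guard evaluation.
depth 0: {0}
depth 1: {6}  cumulative {0,6}
depth 2: {5}  cumulative {0,5,6}
depth 3: {4}  cumulative {0,4,5,6}
R = {0,4,5,6}

Answer: UNREACHABLE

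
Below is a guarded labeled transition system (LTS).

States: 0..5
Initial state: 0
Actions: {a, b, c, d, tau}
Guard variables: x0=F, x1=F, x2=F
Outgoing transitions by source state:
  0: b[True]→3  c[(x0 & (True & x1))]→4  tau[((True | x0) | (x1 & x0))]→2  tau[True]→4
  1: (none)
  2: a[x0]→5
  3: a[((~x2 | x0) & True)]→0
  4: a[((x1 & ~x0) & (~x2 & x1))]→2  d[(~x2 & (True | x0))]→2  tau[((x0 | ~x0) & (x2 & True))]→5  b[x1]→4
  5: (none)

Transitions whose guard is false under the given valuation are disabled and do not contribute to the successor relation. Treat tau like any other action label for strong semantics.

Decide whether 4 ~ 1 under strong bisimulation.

Refine partition for ~:
  P[0] = {{0,1,2,3,4,5}}
  P[1] = {{0},{1,2,5},{3},{4}}
Fixed point at round 2; 4 class(es).
[4]={4}  [1]={1,2,5}

Answer: NOT BISIMILAR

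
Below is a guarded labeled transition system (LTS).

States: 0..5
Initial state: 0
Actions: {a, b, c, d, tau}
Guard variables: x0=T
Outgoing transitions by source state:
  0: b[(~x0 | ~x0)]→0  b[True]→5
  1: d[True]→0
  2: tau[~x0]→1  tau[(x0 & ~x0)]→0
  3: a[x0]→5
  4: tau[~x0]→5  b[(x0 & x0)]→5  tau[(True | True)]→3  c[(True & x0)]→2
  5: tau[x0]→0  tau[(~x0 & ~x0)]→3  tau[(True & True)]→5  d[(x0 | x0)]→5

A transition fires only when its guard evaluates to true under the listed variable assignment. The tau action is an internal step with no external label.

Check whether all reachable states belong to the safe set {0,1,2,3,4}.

Answer: INVARIANT VIOLATED at state 5

Working:
Safe = {0,1,2,3,4}
Reach set: {0,5}
  0: ok
  5: VIOLATES
witness against invariant: b → 5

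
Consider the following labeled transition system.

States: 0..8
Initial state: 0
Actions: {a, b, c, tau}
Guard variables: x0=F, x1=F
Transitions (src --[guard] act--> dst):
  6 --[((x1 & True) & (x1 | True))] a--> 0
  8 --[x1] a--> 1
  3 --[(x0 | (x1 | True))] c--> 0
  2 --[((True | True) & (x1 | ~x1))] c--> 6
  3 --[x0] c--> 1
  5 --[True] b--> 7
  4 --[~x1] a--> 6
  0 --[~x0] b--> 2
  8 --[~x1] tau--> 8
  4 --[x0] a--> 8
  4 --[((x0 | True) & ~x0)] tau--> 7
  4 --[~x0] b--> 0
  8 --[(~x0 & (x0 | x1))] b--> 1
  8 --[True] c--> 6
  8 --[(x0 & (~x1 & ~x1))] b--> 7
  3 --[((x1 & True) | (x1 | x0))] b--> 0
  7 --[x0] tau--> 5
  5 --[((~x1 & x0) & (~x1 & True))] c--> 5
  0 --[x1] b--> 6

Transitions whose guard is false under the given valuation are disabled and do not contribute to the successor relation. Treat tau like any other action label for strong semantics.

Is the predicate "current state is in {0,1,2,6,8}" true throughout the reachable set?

Answer: INVARIANT HOLDS

Analysis:
Inv-set: {0,1,2,6,8}
R = {0,2,6}
  0: safe
  2: safe
  6: safe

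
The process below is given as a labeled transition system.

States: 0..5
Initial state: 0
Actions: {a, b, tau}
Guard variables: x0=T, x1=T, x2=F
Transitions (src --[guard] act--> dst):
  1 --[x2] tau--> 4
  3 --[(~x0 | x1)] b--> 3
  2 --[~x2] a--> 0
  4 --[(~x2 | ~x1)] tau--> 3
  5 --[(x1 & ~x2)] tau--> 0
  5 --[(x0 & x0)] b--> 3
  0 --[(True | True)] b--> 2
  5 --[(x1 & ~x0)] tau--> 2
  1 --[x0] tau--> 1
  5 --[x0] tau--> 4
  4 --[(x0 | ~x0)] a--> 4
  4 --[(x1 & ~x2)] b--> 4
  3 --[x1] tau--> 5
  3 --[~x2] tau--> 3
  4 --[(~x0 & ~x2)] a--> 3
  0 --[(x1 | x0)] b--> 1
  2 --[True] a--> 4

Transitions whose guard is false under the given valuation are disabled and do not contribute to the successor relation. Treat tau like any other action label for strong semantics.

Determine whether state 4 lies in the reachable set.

Answer: REACHABLE

Trace:
Guard filter leaves 14 enabled edge(s).
L0 = {0}
L1 = {1,2}  cumulative {0,1,2}
L2 = {4}  cumulative {0,1,2,4}
L3 = {3}  cumulative {0,1,2,3,4}
L4 = {5}  cumulative {0,1,2,3,4,5}
R = {0,1,2,3,4,5}
witness 4: b·a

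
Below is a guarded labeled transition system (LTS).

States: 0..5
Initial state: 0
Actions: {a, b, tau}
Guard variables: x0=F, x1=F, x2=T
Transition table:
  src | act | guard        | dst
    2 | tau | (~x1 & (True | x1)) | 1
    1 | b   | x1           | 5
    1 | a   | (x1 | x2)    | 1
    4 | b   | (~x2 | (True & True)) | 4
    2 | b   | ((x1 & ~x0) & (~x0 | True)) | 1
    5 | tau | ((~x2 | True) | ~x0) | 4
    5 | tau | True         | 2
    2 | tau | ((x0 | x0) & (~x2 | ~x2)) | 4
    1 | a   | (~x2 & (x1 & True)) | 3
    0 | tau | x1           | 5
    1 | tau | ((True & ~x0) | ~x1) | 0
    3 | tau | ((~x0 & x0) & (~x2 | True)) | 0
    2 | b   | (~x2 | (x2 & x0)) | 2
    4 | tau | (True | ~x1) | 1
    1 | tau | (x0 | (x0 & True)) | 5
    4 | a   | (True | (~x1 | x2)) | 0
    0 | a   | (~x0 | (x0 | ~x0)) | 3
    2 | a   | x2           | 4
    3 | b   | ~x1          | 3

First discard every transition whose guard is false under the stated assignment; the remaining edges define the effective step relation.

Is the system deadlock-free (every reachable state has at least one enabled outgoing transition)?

Reach set: {0,3}
  0: a→3  [1 exit(s)]
  3: b→3  [1 exit(s)]

Answer: DEADLOCK-FREE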